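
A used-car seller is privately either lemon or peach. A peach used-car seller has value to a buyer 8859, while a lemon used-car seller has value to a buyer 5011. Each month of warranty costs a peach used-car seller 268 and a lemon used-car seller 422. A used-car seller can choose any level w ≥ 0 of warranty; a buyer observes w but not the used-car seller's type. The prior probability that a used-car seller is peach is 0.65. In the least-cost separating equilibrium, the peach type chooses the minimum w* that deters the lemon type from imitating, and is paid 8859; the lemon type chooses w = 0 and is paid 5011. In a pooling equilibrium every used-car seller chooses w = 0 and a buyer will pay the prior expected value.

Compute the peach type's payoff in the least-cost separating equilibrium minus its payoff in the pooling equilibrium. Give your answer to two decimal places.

-1096.95

Least-cost separating signal: w* solves 5011 = 8859 − 422·w*, so w* = (8859 − 5011)/422 ≈ 9.1185.
Peach type's separating payoff: 8859 − 268 × w* = 8859 − 268 × (8859 − 5011)/422 = 8859 − 1031264/422 ≈ 6415.2464.
Pooling payoff: 0.65 × 8859 + 0.35 × 5011 = 7512.2.
Difference: 6415.2464 − 7512.2 = -1096.9536, i.e. -1096.95 to two decimal places.
The peach type would prefer the pooling outcome.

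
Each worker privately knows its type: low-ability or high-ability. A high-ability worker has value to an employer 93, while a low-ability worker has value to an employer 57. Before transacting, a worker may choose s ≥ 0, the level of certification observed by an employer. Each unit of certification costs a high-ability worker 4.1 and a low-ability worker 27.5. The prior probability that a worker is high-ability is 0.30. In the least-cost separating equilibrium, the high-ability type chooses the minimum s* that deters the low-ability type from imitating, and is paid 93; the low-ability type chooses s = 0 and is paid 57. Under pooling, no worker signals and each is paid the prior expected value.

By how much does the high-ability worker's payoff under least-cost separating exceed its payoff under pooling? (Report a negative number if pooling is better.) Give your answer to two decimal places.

Least-cost separating signal: s* solves 57 = 93 − 27.5·s*, so s* = (93 − 57)/27.5 ≈ 1.3091.
High-ability type's separating payoff: 93 − 4.1 × s* = 93 − 4.1 × (93 − 57)/27.5 = 93 − 147.6/27.5 ≈ 87.6327.
Pooling payoff: 0.30 × 93 + 0.70 × 57 = 67.8.
Difference: 87.6327 − 67.8 = 19.8327, i.e. 19.83 to two decimal places.
The high-ability type prefers to separate.

19.83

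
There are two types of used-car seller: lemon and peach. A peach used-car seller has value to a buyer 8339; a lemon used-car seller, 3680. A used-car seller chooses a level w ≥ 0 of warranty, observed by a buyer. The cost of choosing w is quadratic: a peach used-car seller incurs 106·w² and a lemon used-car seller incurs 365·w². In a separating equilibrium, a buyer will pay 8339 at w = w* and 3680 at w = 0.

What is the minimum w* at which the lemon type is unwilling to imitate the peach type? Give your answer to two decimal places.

3.57

The lemon type at w = 0 receives 3680; imitating at w* yields 8339 − 365·w*².
Indifference: 3680 = 8339 − 365·w*², so w*² = (8339 − 3680) / 365 ≈ 12.7644.
w* = √12.7644 ≈ 3.57.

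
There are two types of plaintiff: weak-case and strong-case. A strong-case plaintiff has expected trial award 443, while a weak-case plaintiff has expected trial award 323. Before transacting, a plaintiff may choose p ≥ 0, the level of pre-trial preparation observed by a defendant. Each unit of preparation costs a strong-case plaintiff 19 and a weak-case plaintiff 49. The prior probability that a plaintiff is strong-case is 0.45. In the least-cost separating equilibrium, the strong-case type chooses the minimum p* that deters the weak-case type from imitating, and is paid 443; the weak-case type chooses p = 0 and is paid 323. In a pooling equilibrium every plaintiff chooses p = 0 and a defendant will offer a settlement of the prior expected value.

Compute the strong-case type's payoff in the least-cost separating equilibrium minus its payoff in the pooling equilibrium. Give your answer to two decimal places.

Least-cost separating signal: p* solves 323 = 443 − 49·p*, so p* = (443 − 323)/49 ≈ 2.4490.
Strong-case type's separating payoff: 443 − 19 × p* = 443 − 19 × (443 − 323)/49 = 443 − 2280/49 ≈ 396.4694.
Pooling payoff: 0.45 × 443 + 0.55 × 323 = 377.
Difference: 396.4694 − 377 = 19.4694, i.e. 19.47 to two decimal places.
The strong-case type prefers to separate.

19.47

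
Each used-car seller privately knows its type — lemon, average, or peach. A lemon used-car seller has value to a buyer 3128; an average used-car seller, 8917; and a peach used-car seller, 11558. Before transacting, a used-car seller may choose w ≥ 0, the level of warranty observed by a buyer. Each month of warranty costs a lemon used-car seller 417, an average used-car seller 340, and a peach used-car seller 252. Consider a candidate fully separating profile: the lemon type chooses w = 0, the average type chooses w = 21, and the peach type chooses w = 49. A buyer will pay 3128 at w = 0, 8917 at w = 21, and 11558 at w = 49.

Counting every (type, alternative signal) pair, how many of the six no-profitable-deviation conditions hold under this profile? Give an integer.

3

Lemon (own payoff 3128): to w=21 gives 8917 − 417×21 = 160 → no gain ✓; to w=49 gives 11558 − 417×49 = -8875 → no gain ✓.
Average (own payoff 8917 − 340×21 = 1777): to w=0 gives 3128 → profitable ✗; to w=49 gives 11558 − 340×49 = -5102 → no gain ✓.
Peach (own payoff 11558 − 252×49 = -790): to w=0 gives 3128 → profitable ✗; to w=21 gives 8917 − 252×21 = 3625 → profitable ✗.
3 of the 6 constraints hold; not an equilibrium.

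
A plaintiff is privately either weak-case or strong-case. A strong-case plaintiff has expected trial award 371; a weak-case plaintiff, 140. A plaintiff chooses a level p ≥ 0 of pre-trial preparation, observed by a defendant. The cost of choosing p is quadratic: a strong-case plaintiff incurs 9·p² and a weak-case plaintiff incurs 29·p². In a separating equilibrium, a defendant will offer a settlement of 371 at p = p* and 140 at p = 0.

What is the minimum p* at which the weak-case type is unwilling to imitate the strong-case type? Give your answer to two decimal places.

The weak-case type at p = 0 receives 140; imitating at p* yields 371 − 29·p*².
Indifference: 140 = 371 − 29·p*², so p*² = (371 − 140) / 29 ≈ 7.9655.
p* = √7.9655 ≈ 2.82.

2.82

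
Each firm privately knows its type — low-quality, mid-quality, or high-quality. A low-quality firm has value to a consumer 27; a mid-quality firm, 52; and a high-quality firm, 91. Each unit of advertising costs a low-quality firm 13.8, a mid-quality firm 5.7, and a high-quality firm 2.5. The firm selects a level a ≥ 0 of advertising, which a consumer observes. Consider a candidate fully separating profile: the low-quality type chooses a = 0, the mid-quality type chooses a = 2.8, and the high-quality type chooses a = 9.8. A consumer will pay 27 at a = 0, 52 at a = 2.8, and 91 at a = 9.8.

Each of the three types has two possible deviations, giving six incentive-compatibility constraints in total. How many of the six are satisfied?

6

Low-quality (own payoff 27): to a=2.8 gives 52 − 13.8×2.8 = 13.36 → no gain ✓; to a=9.8 gives 91 − 13.8×9.8 = -44.24 → no gain ✓.
Mid-quality (own payoff 52 − 5.7×2.8 = 36.04): to a=0 gives 27 → no gain ✓; to a=9.8 gives 91 − 5.7×9.8 = 35.14 → no gain ✓.
High-quality (own payoff 91 − 2.5×9.8 = 66.5): to a=0 gives 27 → no gain ✓; to a=2.8 gives 52 − 2.5×2.8 = 45 → no gain ✓.
6 of the 6 constraints hold; this profile is a separating equilibrium.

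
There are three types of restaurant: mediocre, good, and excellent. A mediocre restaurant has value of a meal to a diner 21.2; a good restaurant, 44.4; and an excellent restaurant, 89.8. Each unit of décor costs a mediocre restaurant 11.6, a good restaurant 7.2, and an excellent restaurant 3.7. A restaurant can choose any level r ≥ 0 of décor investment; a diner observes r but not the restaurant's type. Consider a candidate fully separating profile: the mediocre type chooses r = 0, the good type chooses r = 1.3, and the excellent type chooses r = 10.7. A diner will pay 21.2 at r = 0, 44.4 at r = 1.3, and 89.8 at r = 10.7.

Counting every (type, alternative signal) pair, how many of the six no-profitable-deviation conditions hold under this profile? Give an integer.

Excellent (own payoff 89.8 − 3.7×10.7 = 50.21): to r=0 gives 21.2 → no gain ✓; to r=1.3 gives 44.4 − 3.7×1.3 = 39.59 → no gain ✓.
Mediocre (own payoff 21.2): to r=1.3 gives 44.4 − 11.6×1.3 = 29.32 → profitable ✗; to r=10.7 gives 89.8 − 11.6×10.7 = -34.32 → no gain ✓.
Good (own payoff 44.4 − 7.2×1.3 = 35.04): to r=0 gives 21.2 → no gain ✓; to r=10.7 gives 89.8 − 7.2×10.7 = 12.76 → no gain ✓.
5 of the 6 constraints hold; not an equilibrium.

5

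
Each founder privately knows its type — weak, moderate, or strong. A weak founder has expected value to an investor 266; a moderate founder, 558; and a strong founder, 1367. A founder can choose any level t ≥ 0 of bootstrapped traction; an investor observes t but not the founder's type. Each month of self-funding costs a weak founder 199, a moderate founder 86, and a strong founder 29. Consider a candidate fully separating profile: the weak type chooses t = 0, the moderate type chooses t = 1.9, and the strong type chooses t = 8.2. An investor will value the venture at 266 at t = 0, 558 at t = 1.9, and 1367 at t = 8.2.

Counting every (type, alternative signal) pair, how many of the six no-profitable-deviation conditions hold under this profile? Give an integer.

Strong (own payoff 1367 − 29×8.2 = 1129.2): to t=0 gives 266 → no gain ✓; to t=1.9 gives 558 − 29×1.9 = 502.9 → no gain ✓.
Weak (own payoff 266): to t=1.9 gives 558 − 199×1.9 = 179.9 → no gain ✓; to t=8.2 gives 1367 − 199×8.2 = -264.8 → no gain ✓.
Moderate (own payoff 558 − 86×1.9 = 394.6): to t=0 gives 266 → no gain ✓; to t=8.2 gives 1367 − 86×8.2 = 661.8 → profitable ✗.
5 of the 6 constraints hold; not an equilibrium.

5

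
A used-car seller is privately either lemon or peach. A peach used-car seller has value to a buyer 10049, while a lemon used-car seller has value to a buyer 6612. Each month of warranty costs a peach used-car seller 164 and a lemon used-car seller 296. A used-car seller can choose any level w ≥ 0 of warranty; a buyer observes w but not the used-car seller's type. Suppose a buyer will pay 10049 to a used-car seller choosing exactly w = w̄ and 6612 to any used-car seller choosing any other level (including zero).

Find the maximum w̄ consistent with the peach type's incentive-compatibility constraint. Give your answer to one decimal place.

21.0

Choosing w̄ yields the peach type 10049 − 164·w̄; choosing zero yields 6612.
The peach type is indifferent at 10049 − 164·w̄ = 6612, i.e. w̄ = (10049 − 6612) / 164 ≈ 21.0.
For any w̄ above 21.0 the peach type would rather pool at zero, so separation collapses.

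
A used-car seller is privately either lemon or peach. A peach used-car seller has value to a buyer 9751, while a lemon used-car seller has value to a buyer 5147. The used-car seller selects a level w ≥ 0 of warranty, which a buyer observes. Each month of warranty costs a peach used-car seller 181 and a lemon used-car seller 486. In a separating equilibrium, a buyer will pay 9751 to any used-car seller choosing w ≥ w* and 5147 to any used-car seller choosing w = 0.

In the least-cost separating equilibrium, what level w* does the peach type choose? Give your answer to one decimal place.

9.5

A lemon used-car seller choosing w = 0 receives 5147.
Imitating at w* instead would pay 9751 at cost 486·w*, netting 9751 − 486·w*.
Indifference: 5147 = 9751 − 486·w*, so w* = (9751 − 5147) / 486 ≈ 9.5.
This is the lemon type's binding incentive-compatibility constraint; any w ≥ 9.5 sustains separation on that side.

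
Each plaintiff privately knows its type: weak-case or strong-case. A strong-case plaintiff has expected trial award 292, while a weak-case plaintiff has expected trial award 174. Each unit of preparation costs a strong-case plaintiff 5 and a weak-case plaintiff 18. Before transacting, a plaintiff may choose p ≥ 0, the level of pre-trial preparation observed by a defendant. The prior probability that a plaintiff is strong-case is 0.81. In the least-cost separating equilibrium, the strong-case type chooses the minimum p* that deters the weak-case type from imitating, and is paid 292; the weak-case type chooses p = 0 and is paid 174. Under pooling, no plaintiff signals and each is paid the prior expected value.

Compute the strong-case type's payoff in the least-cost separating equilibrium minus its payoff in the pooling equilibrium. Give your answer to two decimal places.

Least-cost separating signal: p* solves 174 = 292 − 18·p*, so p* = (292 − 174)/18 ≈ 6.5556.
Strong-case type's separating payoff: 292 − 5 × p* = 292 − 5 × (292 − 174)/18 = 292 − 590/18 ≈ 259.2222.
Pooling payoff: 0.81 × 292 + 0.19 × 174 = 269.58.
Difference: 259.2222 − 269.58 = -10.3578, i.e. -10.36 to two decimal places.
The strong-case type would prefer the pooling outcome.

-10.36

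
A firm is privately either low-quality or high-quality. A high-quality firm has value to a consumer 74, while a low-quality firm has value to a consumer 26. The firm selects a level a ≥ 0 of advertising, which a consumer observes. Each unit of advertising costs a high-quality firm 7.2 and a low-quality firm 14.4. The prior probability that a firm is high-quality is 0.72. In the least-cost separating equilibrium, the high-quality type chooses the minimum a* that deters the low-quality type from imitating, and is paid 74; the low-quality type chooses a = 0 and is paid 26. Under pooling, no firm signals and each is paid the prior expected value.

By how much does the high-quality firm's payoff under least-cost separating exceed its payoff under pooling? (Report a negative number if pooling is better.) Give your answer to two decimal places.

Least-cost separating signal: a* solves 26 = 74 − 14.4·a*, so a* = (74 − 26)/14.4 ≈ 3.3333.
High-quality type's separating payoff: 74 − 7.2 × a* = 74 − 7.2 × (74 − 26)/14.4 = 74 − 345.6/14.4 = 50.
Pooling payoff: 0.72 × 74 + 0.28 × 26 = 60.56.
Difference: 50 − 60.56 = -10.56.
The high-quality type would prefer the pooling outcome.

-10.56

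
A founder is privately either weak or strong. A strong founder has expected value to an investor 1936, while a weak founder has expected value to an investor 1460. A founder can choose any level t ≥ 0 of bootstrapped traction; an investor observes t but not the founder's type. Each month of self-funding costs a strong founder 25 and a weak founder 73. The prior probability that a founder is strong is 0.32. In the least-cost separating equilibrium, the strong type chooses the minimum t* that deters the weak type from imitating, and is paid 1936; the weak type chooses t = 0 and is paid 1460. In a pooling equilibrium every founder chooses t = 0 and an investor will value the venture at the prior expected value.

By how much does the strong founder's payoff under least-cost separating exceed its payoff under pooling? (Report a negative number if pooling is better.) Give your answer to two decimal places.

Least-cost separating signal: t* solves 1460 = 1936 − 73·t*, so t* = (1936 − 1460)/73 ≈ 6.5205.
Strong type's separating payoff: 1936 − 25 × t* = 1936 − 25 × (1936 − 1460)/73 = 1936 − 11900/73 ≈ 1772.9863.
Pooling payoff: 0.32 × 1936 + 0.68 × 1460 = 1612.32.
Difference: 1772.9863 − 1612.32 = 160.6663, i.e. 160.67 to two decimal places.
The strong type prefers to separate.

160.67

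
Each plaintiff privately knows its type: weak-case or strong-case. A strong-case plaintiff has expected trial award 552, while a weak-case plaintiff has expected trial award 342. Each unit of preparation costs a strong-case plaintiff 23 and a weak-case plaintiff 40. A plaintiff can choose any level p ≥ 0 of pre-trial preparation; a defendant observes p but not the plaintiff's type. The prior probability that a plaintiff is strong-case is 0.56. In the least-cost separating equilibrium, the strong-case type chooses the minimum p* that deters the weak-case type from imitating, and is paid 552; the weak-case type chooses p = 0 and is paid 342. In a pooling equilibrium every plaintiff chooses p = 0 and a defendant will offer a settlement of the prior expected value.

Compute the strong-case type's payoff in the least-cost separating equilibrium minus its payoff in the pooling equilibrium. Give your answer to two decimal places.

Least-cost separating signal: p* solves 342 = 552 − 40·p*, so p* = (552 − 342)/40 = 5.25.
Strong-case type's separating payoff: 552 − 23 × p* = 552 − 23 × (552 − 342)/40 = 552 − 4830/40 = 431.25.
Pooling payoff: 0.56 × 552 + 0.44 × 342 = 459.6.
Difference: 431.25 − 459.6 = -28.35.
The strong-case type would prefer the pooling outcome.

-28.35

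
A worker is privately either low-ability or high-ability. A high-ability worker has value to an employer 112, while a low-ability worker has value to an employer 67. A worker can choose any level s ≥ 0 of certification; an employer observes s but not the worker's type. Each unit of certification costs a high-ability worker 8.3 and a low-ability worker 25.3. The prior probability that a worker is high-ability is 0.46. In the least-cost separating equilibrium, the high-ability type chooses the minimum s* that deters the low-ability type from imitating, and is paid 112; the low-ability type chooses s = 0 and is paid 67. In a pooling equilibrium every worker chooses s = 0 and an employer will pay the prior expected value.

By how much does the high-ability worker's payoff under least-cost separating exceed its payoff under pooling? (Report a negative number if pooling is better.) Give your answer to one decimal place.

Least-cost separating signal: s* solves 67 = 112 − 25.3·s*, so s* = (112 − 67)/25.3 ≈ 1.7787.
High-ability type's separating payoff: 112 − 8.3 × s* = 112 − 8.3 × (112 − 67)/25.3 = 112 − 373.5/25.3 ≈ 97.237.
Pooling payoff: 0.46 × 112 + 0.54 × 67 = 87.7.
Difference: 97.237 − 87.7 = 9.537, i.e. 9.5 to one decimal place.
The high-ability type prefers to separate.

9.5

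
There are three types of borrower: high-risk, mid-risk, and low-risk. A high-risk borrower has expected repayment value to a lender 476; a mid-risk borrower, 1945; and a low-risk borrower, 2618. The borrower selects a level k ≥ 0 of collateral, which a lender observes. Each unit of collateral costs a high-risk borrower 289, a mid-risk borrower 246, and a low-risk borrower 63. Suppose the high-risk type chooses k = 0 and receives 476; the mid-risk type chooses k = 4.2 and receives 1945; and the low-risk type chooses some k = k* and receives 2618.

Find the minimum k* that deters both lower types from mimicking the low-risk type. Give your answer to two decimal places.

High-risk type (on-path payoff 476) won't mimic when 476 ≥ 2618 − 289·k*, i.e. k* ≥ 7.41.
Mid-risk type (on-path payoff 1945 − 246×4.2 = 911.8) won't mimic when 911.8 ≥ 2618 − 246·k*, i.e. k* ≥ 6.94.
Both must hold, so k* = max(7.41, 6.94) = 7.41. The high-risk type's constraint binds.

7.41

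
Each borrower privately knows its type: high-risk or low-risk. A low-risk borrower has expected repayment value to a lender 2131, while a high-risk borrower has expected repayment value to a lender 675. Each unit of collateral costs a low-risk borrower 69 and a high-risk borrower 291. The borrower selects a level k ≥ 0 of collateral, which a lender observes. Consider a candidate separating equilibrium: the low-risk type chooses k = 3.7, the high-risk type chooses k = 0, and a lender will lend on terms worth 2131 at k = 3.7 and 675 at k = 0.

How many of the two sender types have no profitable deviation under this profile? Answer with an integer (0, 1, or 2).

1

High-risk type: stay at 0 → 675; mimic → 2131 − 291 × 3.7 = 1054.3. IC fails (675 < 1054.3).
Low-risk type: signal → 2131 − 69 × 3.7 = 1875.7; deviate to 0 → 675. IC holds (1875.7 ≥ 675).
1 of 2 constraints hold, so this profile is not an equilibrium.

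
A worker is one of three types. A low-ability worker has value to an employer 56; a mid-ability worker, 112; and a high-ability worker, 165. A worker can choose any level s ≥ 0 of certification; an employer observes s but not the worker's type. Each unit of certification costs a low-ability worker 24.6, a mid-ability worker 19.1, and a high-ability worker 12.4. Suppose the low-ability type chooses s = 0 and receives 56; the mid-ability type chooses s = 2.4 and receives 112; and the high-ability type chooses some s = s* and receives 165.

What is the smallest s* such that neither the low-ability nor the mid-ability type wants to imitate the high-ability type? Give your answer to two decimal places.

5.17

Low-ability type (on-path payoff 56) won't mimic when 56 ≥ 165 − 24.6·s*, i.e. s* ≥ 4.43.
Mid-ability type (on-path payoff 112 − 19.1×2.4 = 66.16) won't mimic when 66.16 ≥ 165 − 19.1·s*, i.e. s* ≥ 5.17.
Both must hold, so s* = max(4.43, 5.17) = 5.17. The mid-ability type's constraint binds.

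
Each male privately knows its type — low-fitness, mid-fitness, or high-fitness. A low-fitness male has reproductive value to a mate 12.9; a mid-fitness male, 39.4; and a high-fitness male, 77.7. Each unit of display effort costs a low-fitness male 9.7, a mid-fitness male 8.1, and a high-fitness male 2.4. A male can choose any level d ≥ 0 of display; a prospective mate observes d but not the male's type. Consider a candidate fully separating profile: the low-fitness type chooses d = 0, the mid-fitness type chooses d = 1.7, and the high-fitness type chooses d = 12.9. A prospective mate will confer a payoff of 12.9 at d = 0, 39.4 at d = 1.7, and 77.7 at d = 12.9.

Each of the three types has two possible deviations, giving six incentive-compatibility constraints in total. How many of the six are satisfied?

Mid-fitness (own payoff 39.4 − 8.1×1.7 = 25.63): to d=0 gives 12.9 → no gain ✓; to d=12.9 gives 77.7 − 8.1×12.9 = -26.79 → no gain ✓.
Low-fitness (own payoff 12.9): to d=1.7 gives 39.4 − 9.7×1.7 = 22.91 → profitable ✗; to d=12.9 gives 77.7 − 9.7×12.9 = -47.43 → no gain ✓.
High-fitness (own payoff 77.7 − 2.4×12.9 = 46.74): to d=0 gives 12.9 → no gain ✓; to d=1.7 gives 39.4 − 2.4×1.7 = 35.32 → no gain ✓.
5 of the 6 constraints hold; not an equilibrium.

5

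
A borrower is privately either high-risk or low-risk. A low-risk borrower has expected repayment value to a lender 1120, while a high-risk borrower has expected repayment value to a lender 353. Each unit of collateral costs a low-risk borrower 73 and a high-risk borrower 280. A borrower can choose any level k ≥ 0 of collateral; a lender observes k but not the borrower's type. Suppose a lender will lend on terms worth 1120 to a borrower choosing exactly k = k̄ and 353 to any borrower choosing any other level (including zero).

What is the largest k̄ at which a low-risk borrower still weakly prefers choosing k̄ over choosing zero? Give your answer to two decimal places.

Choosing k̄ yields the low-risk type 1120 − 73·k̄; choosing zero yields 353.
The low-risk type is indifferent at 1120 − 73·k̄ = 353, i.e. k̄ = (1120 − 353) / 73 ≈ 10.51.
For any k̄ above 10.51 the low-risk type would rather pool at zero, so separation collapses.

10.51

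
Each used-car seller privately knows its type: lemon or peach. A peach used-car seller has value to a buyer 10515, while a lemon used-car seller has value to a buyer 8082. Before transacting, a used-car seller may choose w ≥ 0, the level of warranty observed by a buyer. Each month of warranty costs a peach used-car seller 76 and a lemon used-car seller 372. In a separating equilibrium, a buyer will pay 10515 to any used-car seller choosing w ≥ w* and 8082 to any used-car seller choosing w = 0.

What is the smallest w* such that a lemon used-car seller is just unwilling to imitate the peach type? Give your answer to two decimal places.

6.54

A lemon used-car seller choosing w = 0 receives 8082.
Imitating at w* instead would pay 10515 at cost 372·w*, netting 10515 − 372·w*.
Indifference: 8082 = 10515 − 372·w*, so w* = (10515 − 8082) / 372 ≈ 6.54.
At w* the lemon type's incentive constraint just binds; the peach type strictly prefers w* since its per-unit cost is lower.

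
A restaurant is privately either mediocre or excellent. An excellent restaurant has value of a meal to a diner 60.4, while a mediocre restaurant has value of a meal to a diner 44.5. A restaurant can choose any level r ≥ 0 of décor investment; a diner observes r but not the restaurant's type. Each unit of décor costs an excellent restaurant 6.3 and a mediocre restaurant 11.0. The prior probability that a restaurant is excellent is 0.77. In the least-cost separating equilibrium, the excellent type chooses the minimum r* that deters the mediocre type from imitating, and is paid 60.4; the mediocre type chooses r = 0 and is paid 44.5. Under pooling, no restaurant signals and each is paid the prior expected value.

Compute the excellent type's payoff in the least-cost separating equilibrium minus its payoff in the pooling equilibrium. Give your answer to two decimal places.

-5.45

Least-cost separating signal: r* solves 44.5 = 60.4 − 11.0·r*, so r* = (60.4 − 44.5)/11.0 ≈ 1.4455.
Excellent type's separating payoff: 60.4 − 6.3 × r* = 60.4 − 6.3 × (60.4 − 44.5)/11.0 = 60.4 − 100.17/11.0 ≈ 51.2936.
Pooling payoff: 0.77 × 60.4 + 0.23 × 44.5 = 56.743.
Difference: 51.2936 − 56.743 = -5.4494, i.e. -5.45 to two decimal places.
The excellent type would prefer the pooling outcome.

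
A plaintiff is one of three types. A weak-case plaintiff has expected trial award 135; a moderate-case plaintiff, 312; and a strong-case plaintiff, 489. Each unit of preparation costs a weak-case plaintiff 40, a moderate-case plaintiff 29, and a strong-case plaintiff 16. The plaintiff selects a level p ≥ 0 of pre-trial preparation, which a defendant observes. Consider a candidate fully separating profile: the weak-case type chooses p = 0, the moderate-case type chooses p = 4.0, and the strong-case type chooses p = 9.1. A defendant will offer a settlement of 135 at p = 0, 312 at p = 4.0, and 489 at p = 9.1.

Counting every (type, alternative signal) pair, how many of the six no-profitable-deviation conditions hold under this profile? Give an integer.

4

Strong-case (own payoff 489 − 16×9.1 = 343.4): to p=0 gives 135 → no gain ✓; to p=4.0 gives 312 − 16×4.0 = 248 → no gain ✓.
Moderate-case (own payoff 312 − 29×4.0 = 196): to p=0 gives 135 → no gain ✓; to p=9.1 gives 489 − 29×9.1 = 225.1 → profitable ✗.
Weak-case (own payoff 135): to p=4.0 gives 312 − 40×4.0 = 152 → profitable ✗; to p=9.1 gives 489 − 40×9.1 = 125 → no gain ✓.
4 of the 6 constraints hold; not an equilibrium.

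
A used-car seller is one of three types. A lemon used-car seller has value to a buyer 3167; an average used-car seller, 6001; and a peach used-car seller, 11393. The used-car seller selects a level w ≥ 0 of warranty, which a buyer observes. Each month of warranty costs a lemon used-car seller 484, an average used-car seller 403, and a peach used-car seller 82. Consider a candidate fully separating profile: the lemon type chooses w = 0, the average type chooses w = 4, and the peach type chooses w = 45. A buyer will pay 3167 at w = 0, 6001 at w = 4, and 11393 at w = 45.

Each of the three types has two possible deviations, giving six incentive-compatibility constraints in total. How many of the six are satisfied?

5

Average (own payoff 6001 − 403×4 = 4389): to w=0 gives 3167 → no gain ✓; to w=45 gives 11393 − 403×45 = -6742 → no gain ✓.
Peach (own payoff 11393 − 82×45 = 7703): to w=0 gives 3167 → no gain ✓; to w=4 gives 6001 − 82×4 = 5673 → no gain ✓.
Lemon (own payoff 3167): to w=4 gives 6001 − 484×4 = 4065 → profitable ✗; to w=45 gives 11393 − 484×45 = -10387 → no gain ✓.
5 of the 6 constraints hold; not an equilibrium.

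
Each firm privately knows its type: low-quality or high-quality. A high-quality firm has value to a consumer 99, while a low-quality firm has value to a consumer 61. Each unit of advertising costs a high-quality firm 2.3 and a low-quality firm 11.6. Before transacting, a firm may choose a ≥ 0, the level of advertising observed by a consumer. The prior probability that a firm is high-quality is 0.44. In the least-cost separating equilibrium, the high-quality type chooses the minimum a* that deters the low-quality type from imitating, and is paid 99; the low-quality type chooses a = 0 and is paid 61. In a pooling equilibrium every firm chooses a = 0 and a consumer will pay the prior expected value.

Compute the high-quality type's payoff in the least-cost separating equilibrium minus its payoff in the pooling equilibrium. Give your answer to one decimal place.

13.7

Least-cost separating signal: a* solves 61 = 99 − 11.6·a*, so a* = (99 − 61)/11.6 ≈ 3.2759.
High-quality type's separating payoff: 99 − 2.3 × a* = 99 − 2.3 × (99 − 61)/11.6 = 99 − 87.4/11.6 ≈ 91.466.
Pooling payoff: 0.44 × 99 + 0.56 × 61 = 77.72.
Difference: 91.466 − 77.72 = 13.746, i.e. 13.7 to one decimal place.
The high-quality type prefers to separate.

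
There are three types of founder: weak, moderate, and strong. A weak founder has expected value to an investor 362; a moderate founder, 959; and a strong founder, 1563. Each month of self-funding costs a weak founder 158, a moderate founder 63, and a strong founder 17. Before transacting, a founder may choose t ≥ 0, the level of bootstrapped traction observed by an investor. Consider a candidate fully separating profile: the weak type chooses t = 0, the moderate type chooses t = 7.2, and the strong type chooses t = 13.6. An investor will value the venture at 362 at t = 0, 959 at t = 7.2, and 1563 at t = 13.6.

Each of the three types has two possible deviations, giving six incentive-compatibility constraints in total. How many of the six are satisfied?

5

Weak (own payoff 362): to t=7.2 gives 959 − 158×7.2 = -178.6 → no gain ✓; to t=13.6 gives 1563 − 158×13.6 = -585.8 → no gain ✓.
Moderate (own payoff 959 − 63×7.2 = 505.4): to t=0 gives 362 → no gain ✓; to t=13.6 gives 1563 − 63×13.6 = 706.2 → profitable ✗.
Strong (own payoff 1563 − 17×13.6 = 1331.8): to t=0 gives 362 → no gain ✓; to t=7.2 gives 959 − 17×7.2 = 836.6 → no gain ✓.
5 of the 6 constraints hold; not an equilibrium.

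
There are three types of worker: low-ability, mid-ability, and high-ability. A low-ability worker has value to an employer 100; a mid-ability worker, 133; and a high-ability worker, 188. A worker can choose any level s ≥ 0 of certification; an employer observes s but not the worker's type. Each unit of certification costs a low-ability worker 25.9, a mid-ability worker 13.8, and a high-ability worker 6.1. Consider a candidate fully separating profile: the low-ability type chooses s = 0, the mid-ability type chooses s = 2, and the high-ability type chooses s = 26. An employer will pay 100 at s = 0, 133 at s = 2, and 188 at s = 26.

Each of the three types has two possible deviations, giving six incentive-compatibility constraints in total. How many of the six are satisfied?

4

High-ability (own payoff 188 − 6.1×26 = 29.4): to s=0 gives 100 → profitable ✗; to s=2 gives 133 − 6.1×2 = 120.8 → profitable ✗.
Mid-ability (own payoff 133 − 13.8×2 = 105.4): to s=0 gives 100 → no gain ✓; to s=26 gives 188 − 13.8×26 = -170.8 → no gain ✓.
Low-ability (own payoff 100): to s=2 gives 133 − 25.9×2 = 81.2 → no gain ✓; to s=26 gives 188 − 25.9×26 = -485.4 → no gain ✓.
4 of the 6 constraints hold; not an equilibrium.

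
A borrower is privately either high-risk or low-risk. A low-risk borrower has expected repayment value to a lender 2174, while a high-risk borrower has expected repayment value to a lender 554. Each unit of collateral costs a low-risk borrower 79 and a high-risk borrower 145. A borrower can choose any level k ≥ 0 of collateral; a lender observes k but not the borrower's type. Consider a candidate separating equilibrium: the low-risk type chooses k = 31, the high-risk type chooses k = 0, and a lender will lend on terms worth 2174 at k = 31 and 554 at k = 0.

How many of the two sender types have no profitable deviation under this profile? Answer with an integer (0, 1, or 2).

1

Low-risk type: signal → 2174 − 79 × 31 = -275; deviate to 0 → 554. IC fails (-275 < 554).
High-risk type: stay at 0 → 554; mimic → 2174 − 145 × 31 = -2321. IC holds (554 ≥ -2321).
1 of 2 constraints hold, so this profile is not an equilibrium.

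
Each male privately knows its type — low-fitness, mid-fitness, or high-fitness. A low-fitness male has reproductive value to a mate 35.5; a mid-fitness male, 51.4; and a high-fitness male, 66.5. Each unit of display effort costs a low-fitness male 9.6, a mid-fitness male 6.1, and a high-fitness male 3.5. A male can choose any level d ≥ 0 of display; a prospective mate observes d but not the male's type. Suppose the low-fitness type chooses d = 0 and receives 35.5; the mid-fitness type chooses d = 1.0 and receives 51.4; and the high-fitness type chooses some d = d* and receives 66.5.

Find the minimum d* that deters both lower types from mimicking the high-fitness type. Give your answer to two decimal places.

Low-fitness type (on-path payoff 35.5) won't mimic when 35.5 ≥ 66.5 − 9.6·d*, i.e. d* ≥ 3.23.
Mid-fitness type (on-path payoff 51.4 − 6.1×1.0 = 45.3) won't mimic when 45.3 ≥ 66.5 − 6.1·d*, i.e. d* ≥ 3.48.
Both must hold, so d* = max(3.23, 3.48) = 3.48. The mid-fitness type's constraint binds.

3.48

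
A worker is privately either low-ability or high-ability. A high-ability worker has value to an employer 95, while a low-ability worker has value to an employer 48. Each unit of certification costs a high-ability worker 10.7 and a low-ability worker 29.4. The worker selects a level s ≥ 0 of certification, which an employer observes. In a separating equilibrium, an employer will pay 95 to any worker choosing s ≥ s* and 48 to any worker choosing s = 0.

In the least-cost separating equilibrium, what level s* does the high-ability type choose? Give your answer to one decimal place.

1.6

A low-ability worker choosing s = 0 receives 48.
Imitating at s* instead would pay 95 at cost 29.4·s*, netting 95 − 29.4·s*.
Indifference: 48 = 95 − 29.4·s*, so s* = (95 − 48) / 29.4 ≈ 1.6.
At s* the low-ability type's incentive constraint just binds; the high-ability type strictly prefers s* since its per-unit cost is lower.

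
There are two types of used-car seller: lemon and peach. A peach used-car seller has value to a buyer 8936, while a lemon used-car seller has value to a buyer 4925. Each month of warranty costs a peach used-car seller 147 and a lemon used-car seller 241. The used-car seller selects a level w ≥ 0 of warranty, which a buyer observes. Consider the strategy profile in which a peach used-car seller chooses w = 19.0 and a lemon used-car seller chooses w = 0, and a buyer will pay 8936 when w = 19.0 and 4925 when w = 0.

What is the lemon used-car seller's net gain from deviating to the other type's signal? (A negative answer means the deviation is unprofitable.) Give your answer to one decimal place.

Playing w = 0 the lemon used-car seller receives 4925.
Deviating to w = 19.0 brings payment 8936 at cost 241 × 19.0 = 4579, netting 4357.
Gain from deviating: 4357 − 4925 = -568.0.
The gain is negative, so the lemon type's incentive-compatibility constraint is satisfied.

-568.0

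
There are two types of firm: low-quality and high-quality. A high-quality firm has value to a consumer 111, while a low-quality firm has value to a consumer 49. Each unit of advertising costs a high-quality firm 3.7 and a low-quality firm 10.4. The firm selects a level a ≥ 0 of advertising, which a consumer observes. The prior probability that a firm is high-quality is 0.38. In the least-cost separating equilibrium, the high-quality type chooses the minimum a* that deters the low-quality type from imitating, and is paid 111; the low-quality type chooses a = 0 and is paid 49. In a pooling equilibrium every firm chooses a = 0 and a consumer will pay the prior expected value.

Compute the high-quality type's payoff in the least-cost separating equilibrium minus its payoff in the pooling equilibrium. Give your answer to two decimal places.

16.38

Least-cost separating signal: a* solves 49 = 111 − 10.4·a*, so a* = (111 − 49)/10.4 ≈ 5.9615.
High-quality type's separating payoff: 111 − 3.7 × a* = 111 − 3.7 × (111 − 49)/10.4 = 111 − 229.4/10.4 ≈ 88.9423.
Pooling payoff: 0.38 × 111 + 0.62 × 49 = 72.56.
Difference: 88.9423 − 72.56 = 16.3823, i.e. 16.38 to two decimal places.
The high-quality type prefers to separate.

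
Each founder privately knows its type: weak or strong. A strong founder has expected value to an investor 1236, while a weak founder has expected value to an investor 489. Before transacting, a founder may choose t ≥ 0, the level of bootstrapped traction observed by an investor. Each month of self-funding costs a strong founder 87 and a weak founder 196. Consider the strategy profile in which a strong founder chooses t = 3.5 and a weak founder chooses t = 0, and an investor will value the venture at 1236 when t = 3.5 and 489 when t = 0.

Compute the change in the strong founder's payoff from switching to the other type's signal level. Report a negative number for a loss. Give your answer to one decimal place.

Playing t = 3.5 the strong founder receives 1236 − 87 × 3.5 = 931.5.
Deviating to t = 0 yields 489 instead.
Gain from deviating: 489 − 931.5 = -442.5.
The gain is negative, so the strong type's incentive-compatibility constraint is satisfied.

-442.5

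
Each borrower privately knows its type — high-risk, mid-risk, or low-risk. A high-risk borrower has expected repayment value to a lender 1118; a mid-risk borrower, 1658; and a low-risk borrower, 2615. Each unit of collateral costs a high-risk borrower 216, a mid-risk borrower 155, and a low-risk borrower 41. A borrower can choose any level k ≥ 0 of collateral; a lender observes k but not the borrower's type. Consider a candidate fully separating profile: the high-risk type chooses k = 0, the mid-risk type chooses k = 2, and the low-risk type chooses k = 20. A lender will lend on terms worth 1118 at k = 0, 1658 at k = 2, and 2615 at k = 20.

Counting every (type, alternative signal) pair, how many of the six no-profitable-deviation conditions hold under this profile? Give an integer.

Low-risk (own payoff 2615 − 41×20 = 1795): to k=0 gives 1118 → no gain ✓; to k=2 gives 1658 − 41×2 = 1576 → no gain ✓.
Mid-risk (own payoff 1658 − 155×2 = 1348): to k=0 gives 1118 → no gain ✓; to k=20 gives 2615 − 155×20 = -485 → no gain ✓.
High-risk (own payoff 1118): to k=2 gives 1658 − 216×2 = 1226 → profitable ✗; to k=20 gives 2615 − 216×20 = -1705 → no gain ✓.
5 of the 6 constraints hold; not an equilibrium.

5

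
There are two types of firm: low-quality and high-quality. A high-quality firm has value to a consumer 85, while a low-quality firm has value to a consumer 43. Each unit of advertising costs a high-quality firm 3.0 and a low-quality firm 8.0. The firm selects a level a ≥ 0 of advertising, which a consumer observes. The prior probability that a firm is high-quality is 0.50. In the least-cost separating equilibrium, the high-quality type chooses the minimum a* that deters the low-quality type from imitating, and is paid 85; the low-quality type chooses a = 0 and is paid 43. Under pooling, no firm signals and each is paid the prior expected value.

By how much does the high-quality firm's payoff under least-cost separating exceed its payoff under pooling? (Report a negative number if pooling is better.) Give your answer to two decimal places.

5.25

Least-cost separating signal: a* solves 43 = 85 − 8.0·a*, so a* = (85 − 43)/8.0 = 5.25.
High-quality type's separating payoff: 85 − 3.0 × a* = 85 − 3.0 × (85 − 43)/8.0 = 85 − 126/8.0 = 69.25.
Pooling payoff: 0.50 × 85 + 0.50 × 43 = 64.
Difference: 69.25 − 64 = 5.25.
The high-quality type prefers to separate.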